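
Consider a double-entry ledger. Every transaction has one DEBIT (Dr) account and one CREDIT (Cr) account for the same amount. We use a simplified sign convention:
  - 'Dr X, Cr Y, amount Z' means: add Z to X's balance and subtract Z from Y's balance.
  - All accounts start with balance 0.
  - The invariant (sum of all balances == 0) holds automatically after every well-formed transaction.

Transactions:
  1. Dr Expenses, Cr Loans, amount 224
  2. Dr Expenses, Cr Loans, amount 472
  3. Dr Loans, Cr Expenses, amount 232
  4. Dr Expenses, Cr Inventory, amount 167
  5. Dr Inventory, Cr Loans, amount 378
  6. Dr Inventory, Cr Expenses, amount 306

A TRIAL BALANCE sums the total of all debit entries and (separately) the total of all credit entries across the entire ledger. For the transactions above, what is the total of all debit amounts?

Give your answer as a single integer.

Txn 1: debit+=224
Txn 2: debit+=472
Txn 3: debit+=232
Txn 4: debit+=167
Txn 5: debit+=378
Txn 6: debit+=306
Total debits = 1779

Answer: 1779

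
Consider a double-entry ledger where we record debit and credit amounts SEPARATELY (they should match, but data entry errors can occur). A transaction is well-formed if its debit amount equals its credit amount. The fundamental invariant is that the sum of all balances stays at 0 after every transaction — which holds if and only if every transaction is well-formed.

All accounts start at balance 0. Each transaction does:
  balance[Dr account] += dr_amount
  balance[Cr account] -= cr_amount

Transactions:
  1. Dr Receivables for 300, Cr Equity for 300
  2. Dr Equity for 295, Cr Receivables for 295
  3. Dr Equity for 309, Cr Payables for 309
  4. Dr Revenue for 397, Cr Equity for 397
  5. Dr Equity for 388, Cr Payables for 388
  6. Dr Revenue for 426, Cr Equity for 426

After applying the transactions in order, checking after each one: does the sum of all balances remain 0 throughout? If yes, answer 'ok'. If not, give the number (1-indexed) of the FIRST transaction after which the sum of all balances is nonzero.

After txn 1: dr=300 cr=300 sum_balances=0
After txn 2: dr=295 cr=295 sum_balances=0
After txn 3: dr=309 cr=309 sum_balances=0
After txn 4: dr=397 cr=397 sum_balances=0
After txn 5: dr=388 cr=388 sum_balances=0
After txn 6: dr=426 cr=426 sum_balances=0

Answer: ok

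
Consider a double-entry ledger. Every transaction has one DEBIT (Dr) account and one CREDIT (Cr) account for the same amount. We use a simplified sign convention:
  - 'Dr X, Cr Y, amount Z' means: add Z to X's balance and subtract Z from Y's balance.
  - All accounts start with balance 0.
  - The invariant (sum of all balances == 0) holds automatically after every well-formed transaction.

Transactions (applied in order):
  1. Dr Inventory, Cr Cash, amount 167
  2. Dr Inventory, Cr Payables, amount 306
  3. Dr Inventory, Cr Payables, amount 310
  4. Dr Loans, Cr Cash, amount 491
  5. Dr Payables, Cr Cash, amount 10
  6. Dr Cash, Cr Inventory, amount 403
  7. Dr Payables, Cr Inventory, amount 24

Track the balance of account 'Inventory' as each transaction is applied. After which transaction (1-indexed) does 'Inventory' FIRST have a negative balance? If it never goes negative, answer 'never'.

After txn 1: Inventory=167
After txn 2: Inventory=473
After txn 3: Inventory=783
After txn 4: Inventory=783
After txn 5: Inventory=783
After txn 6: Inventory=380
After txn 7: Inventory=356

Answer: never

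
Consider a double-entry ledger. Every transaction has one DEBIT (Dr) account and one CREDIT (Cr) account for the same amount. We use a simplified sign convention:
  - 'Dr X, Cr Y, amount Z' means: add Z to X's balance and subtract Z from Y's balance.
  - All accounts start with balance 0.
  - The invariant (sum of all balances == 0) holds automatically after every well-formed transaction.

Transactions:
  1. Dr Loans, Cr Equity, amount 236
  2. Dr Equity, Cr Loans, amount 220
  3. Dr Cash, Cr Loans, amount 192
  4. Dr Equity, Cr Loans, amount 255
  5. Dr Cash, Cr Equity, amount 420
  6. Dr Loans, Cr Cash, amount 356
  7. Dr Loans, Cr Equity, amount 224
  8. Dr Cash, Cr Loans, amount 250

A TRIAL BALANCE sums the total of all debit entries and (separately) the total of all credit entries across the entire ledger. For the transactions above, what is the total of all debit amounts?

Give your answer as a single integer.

Txn 1: debit+=236
Txn 2: debit+=220
Txn 3: debit+=192
Txn 4: debit+=255
Txn 5: debit+=420
Txn 6: debit+=356
Txn 7: debit+=224
Txn 8: debit+=250
Total debits = 2153

Answer: 2153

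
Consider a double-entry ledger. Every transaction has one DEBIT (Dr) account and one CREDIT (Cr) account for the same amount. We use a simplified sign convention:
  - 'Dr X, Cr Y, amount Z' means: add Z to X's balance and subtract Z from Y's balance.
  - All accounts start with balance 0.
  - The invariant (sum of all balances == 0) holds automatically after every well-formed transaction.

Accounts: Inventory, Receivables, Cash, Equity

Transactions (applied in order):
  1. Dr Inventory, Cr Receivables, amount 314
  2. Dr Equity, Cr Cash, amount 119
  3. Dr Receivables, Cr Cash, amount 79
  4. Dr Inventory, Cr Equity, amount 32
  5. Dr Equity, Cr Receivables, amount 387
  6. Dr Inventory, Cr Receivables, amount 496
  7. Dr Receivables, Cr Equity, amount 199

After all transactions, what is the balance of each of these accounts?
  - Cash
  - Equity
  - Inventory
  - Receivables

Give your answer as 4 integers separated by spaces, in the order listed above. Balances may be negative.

Answer: -198 275 842 -919

Derivation:
After txn 1 (Dr Inventory, Cr Receivables, amount 314): Inventory=314 Receivables=-314
After txn 2 (Dr Equity, Cr Cash, amount 119): Cash=-119 Equity=119 Inventory=314 Receivables=-314
After txn 3 (Dr Receivables, Cr Cash, amount 79): Cash=-198 Equity=119 Inventory=314 Receivables=-235
After txn 4 (Dr Inventory, Cr Equity, amount 32): Cash=-198 Equity=87 Inventory=346 Receivables=-235
After txn 5 (Dr Equity, Cr Receivables, amount 387): Cash=-198 Equity=474 Inventory=346 Receivables=-622
After txn 6 (Dr Inventory, Cr Receivables, amount 496): Cash=-198 Equity=474 Inventory=842 Receivables=-1118
After txn 7 (Dr Receivables, Cr Equity, amount 199): Cash=-198 Equity=275 Inventory=842 Receivables=-919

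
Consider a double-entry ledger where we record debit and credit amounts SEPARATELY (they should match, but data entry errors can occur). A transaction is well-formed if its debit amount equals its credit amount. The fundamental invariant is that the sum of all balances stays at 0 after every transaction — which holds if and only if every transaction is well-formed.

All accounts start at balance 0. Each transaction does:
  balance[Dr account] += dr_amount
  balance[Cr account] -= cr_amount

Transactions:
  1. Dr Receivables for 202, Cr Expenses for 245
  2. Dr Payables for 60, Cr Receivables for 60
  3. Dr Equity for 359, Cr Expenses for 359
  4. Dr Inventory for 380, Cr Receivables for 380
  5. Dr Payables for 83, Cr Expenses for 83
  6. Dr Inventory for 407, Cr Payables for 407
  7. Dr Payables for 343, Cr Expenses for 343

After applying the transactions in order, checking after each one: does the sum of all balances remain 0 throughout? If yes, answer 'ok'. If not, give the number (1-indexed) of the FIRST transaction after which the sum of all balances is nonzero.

After txn 1: dr=202 cr=245 sum_balances=-43
After txn 2: dr=60 cr=60 sum_balances=-43
After txn 3: dr=359 cr=359 sum_balances=-43
After txn 4: dr=380 cr=380 sum_balances=-43
After txn 5: dr=83 cr=83 sum_balances=-43
After txn 6: dr=407 cr=407 sum_balances=-43
After txn 7: dr=343 cr=343 sum_balances=-43

Answer: 1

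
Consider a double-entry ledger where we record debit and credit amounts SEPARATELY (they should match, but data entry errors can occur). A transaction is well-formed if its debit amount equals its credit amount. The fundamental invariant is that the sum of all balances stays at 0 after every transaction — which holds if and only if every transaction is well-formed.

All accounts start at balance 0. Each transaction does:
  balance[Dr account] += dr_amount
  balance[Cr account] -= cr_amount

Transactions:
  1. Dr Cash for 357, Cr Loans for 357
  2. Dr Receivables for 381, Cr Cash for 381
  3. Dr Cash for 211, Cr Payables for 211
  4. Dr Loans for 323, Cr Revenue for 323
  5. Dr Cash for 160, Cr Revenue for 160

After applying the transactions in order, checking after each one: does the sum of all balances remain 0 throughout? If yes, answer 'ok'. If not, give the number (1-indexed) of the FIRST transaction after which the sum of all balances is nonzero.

Answer: ok

Derivation:
After txn 1: dr=357 cr=357 sum_balances=0
After txn 2: dr=381 cr=381 sum_balances=0
After txn 3: dr=211 cr=211 sum_balances=0
After txn 4: dr=323 cr=323 sum_balances=0
After txn 5: dr=160 cr=160 sum_balances=0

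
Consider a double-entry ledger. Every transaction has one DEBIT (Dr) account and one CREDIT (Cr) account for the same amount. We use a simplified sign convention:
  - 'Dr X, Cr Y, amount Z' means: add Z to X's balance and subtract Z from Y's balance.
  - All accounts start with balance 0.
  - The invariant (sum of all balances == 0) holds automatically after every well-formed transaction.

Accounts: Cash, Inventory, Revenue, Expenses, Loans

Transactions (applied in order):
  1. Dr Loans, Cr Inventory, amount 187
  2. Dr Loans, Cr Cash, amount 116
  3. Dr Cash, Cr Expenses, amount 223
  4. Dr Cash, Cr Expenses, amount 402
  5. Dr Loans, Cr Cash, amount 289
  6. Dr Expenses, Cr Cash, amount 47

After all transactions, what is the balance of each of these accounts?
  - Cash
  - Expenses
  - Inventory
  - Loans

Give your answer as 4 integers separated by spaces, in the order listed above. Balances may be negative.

After txn 1 (Dr Loans, Cr Inventory, amount 187): Inventory=-187 Loans=187
After txn 2 (Dr Loans, Cr Cash, amount 116): Cash=-116 Inventory=-187 Loans=303
After txn 3 (Dr Cash, Cr Expenses, amount 223): Cash=107 Expenses=-223 Inventory=-187 Loans=303
After txn 4 (Dr Cash, Cr Expenses, amount 402): Cash=509 Expenses=-625 Inventory=-187 Loans=303
After txn 5 (Dr Loans, Cr Cash, amount 289): Cash=220 Expenses=-625 Inventory=-187 Loans=592
After txn 6 (Dr Expenses, Cr Cash, amount 47): Cash=173 Expenses=-578 Inventory=-187 Loans=592

Answer: 173 -578 -187 592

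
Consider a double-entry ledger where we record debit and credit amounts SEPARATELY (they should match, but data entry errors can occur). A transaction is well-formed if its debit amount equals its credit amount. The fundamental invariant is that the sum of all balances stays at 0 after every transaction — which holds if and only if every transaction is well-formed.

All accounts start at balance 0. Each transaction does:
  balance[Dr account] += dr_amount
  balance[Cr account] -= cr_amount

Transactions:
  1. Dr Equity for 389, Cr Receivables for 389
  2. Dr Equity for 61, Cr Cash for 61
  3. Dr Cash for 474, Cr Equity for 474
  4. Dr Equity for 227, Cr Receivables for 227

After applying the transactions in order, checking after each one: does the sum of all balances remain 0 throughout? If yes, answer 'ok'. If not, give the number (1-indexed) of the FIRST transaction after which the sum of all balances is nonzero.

After txn 1: dr=389 cr=389 sum_balances=0
After txn 2: dr=61 cr=61 sum_balances=0
After txn 3: dr=474 cr=474 sum_balances=0
After txn 4: dr=227 cr=227 sum_balances=0

Answer: ok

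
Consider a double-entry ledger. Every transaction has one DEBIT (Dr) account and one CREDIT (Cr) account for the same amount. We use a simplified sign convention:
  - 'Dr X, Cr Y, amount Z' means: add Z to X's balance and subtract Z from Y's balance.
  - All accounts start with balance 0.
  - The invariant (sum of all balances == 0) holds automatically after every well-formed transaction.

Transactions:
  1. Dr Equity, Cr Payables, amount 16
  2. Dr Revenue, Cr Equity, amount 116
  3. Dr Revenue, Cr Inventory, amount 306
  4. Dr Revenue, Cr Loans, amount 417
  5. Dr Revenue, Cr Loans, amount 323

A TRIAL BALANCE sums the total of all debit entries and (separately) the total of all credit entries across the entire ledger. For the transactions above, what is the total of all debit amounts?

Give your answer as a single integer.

Answer: 1178

Derivation:
Txn 1: debit+=16
Txn 2: debit+=116
Txn 3: debit+=306
Txn 4: debit+=417
Txn 5: debit+=323
Total debits = 1178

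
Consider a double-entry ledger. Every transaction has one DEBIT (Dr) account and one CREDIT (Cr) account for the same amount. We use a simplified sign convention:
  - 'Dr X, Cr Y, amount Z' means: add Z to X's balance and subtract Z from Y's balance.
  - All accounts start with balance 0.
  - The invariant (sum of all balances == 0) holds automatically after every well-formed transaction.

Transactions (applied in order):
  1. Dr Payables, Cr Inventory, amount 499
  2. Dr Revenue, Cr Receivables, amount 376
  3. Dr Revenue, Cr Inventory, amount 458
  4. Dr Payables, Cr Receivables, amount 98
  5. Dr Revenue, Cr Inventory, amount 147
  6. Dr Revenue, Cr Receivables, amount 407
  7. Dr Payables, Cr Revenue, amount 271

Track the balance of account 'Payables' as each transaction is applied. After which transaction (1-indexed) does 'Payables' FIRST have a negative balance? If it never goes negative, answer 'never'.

Answer: never

Derivation:
After txn 1: Payables=499
After txn 2: Payables=499
After txn 3: Payables=499
After txn 4: Payables=597
After txn 5: Payables=597
After txn 6: Payables=597
After txn 7: Payables=868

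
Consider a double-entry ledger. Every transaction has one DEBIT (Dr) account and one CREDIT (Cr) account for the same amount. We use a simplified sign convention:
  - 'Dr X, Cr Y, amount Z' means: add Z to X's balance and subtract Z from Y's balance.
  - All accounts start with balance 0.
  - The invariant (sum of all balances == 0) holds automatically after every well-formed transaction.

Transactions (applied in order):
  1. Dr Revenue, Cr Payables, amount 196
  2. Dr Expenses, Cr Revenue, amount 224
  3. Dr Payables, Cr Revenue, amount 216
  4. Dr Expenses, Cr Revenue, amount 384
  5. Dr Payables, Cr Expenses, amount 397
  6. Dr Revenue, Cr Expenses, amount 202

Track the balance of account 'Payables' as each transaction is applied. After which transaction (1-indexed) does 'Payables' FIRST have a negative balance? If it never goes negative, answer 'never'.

Answer: 1

Derivation:
After txn 1: Payables=-196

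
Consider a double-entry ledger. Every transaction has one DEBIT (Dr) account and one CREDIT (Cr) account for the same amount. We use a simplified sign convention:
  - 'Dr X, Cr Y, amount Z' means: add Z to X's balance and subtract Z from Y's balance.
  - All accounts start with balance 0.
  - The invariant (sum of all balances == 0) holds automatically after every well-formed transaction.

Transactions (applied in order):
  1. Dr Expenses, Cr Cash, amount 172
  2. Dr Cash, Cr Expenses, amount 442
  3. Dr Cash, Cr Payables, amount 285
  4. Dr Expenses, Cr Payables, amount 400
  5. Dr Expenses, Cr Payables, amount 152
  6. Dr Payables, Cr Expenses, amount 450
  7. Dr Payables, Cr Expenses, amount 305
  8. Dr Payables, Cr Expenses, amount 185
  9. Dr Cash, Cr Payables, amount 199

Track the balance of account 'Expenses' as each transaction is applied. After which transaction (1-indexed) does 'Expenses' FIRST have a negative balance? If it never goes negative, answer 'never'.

After txn 1: Expenses=172
After txn 2: Expenses=-270

Answer: 2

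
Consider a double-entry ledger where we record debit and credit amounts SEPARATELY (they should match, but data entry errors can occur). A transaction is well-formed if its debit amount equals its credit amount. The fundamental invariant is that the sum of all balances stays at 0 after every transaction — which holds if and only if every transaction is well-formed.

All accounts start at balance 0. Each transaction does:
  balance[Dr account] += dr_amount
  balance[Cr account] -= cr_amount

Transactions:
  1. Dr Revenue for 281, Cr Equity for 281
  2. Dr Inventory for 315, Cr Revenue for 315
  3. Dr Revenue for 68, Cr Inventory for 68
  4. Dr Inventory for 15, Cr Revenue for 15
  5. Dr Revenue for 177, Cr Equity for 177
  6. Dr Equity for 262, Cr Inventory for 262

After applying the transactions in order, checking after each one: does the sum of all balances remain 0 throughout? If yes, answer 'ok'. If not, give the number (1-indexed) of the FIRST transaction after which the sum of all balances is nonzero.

After txn 1: dr=281 cr=281 sum_balances=0
After txn 2: dr=315 cr=315 sum_balances=0
After txn 3: dr=68 cr=68 sum_balances=0
After txn 4: dr=15 cr=15 sum_balances=0
After txn 5: dr=177 cr=177 sum_balances=0
After txn 6: dr=262 cr=262 sum_balances=0

Answer: ok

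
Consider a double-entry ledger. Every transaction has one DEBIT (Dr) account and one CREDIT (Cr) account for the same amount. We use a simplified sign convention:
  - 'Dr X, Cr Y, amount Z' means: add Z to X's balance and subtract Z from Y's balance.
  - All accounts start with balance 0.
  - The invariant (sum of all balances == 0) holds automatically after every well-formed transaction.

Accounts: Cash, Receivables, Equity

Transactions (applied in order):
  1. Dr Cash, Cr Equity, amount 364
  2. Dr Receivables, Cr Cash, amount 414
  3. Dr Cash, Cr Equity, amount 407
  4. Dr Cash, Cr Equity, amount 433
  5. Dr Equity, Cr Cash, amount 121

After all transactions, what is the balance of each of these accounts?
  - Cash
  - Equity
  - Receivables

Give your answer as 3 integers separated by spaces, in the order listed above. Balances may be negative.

Answer: 669 -1083 414

Derivation:
After txn 1 (Dr Cash, Cr Equity, amount 364): Cash=364 Equity=-364
After txn 2 (Dr Receivables, Cr Cash, amount 414): Cash=-50 Equity=-364 Receivables=414
After txn 3 (Dr Cash, Cr Equity, amount 407): Cash=357 Equity=-771 Receivables=414
After txn 4 (Dr Cash, Cr Equity, amount 433): Cash=790 Equity=-1204 Receivables=414
After txn 5 (Dr Equity, Cr Cash, amount 121): Cash=669 Equity=-1083 Receivables=414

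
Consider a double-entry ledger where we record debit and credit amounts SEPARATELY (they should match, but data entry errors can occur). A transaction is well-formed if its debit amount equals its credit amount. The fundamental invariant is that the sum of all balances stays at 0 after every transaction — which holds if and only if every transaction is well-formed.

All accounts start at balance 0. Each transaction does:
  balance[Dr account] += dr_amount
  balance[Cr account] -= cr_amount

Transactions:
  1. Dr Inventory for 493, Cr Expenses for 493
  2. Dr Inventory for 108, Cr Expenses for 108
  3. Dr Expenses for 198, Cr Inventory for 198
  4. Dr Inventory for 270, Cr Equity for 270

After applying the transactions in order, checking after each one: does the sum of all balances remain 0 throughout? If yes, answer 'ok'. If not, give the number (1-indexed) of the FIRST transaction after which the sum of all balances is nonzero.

After txn 1: dr=493 cr=493 sum_balances=0
After txn 2: dr=108 cr=108 sum_balances=0
After txn 3: dr=198 cr=198 sum_balances=0
After txn 4: dr=270 cr=270 sum_balances=0

Answer: ok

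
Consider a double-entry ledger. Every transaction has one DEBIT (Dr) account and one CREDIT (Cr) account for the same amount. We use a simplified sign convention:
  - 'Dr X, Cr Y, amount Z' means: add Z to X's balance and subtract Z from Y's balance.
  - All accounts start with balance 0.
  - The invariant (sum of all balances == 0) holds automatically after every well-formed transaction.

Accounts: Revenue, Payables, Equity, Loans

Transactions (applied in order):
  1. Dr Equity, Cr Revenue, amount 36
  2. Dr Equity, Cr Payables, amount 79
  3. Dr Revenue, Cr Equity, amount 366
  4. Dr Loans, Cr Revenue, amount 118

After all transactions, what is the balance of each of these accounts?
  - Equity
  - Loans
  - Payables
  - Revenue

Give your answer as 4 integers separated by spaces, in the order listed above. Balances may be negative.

After txn 1 (Dr Equity, Cr Revenue, amount 36): Equity=36 Revenue=-36
After txn 2 (Dr Equity, Cr Payables, amount 79): Equity=115 Payables=-79 Revenue=-36
After txn 3 (Dr Revenue, Cr Equity, amount 366): Equity=-251 Payables=-79 Revenue=330
After txn 4 (Dr Loans, Cr Revenue, amount 118): Equity=-251 Loans=118 Payables=-79 Revenue=212

Answer: -251 118 -79 212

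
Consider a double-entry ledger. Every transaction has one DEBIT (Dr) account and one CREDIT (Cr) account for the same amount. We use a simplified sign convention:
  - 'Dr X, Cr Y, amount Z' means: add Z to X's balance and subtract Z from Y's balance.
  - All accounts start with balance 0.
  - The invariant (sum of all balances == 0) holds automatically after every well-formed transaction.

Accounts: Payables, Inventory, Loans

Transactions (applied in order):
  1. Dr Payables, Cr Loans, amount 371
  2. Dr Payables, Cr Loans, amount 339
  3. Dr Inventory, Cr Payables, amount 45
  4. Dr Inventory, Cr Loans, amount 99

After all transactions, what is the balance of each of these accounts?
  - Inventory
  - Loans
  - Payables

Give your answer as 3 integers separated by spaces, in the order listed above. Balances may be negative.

After txn 1 (Dr Payables, Cr Loans, amount 371): Loans=-371 Payables=371
After txn 2 (Dr Payables, Cr Loans, amount 339): Loans=-710 Payables=710
After txn 3 (Dr Inventory, Cr Payables, amount 45): Inventory=45 Loans=-710 Payables=665
After txn 4 (Dr Inventory, Cr Loans, amount 99): Inventory=144 Loans=-809 Payables=665

Answer: 144 -809 665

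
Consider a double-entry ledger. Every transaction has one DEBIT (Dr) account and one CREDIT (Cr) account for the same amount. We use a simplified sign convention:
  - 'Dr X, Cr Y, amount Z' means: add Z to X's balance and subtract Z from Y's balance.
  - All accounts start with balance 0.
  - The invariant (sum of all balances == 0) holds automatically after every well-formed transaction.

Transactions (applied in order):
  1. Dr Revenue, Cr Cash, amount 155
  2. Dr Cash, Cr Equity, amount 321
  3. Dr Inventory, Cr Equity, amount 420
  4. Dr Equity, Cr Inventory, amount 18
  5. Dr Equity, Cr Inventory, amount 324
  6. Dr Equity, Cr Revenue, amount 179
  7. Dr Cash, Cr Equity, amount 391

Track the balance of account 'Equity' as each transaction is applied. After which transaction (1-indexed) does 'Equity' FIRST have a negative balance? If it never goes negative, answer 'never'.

After txn 1: Equity=0
After txn 2: Equity=-321

Answer: 2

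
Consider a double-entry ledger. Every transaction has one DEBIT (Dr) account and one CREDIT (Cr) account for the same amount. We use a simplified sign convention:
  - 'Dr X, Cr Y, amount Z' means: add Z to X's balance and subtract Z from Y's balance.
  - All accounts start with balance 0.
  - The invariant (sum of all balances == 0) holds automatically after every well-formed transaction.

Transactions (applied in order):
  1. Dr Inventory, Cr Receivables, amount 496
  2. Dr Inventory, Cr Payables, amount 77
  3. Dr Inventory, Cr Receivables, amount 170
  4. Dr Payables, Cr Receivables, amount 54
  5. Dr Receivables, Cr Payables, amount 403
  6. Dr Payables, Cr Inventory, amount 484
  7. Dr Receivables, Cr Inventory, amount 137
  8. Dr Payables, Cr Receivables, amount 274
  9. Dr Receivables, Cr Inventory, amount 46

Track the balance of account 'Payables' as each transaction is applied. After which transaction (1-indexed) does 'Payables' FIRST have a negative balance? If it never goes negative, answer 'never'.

After txn 1: Payables=0
After txn 2: Payables=-77

Answer: 2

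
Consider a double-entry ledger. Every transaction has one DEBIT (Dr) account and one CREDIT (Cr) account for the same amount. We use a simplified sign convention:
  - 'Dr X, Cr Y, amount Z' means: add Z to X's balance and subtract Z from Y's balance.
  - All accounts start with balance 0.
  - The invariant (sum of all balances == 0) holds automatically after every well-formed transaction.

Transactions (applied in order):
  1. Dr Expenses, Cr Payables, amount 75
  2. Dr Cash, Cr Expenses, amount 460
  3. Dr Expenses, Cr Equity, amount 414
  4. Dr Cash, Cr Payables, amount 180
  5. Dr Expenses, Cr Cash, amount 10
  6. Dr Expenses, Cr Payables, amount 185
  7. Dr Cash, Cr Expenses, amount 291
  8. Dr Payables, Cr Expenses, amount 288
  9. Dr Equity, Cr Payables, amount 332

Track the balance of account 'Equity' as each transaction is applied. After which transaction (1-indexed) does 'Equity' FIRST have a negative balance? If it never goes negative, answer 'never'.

After txn 1: Equity=0
After txn 2: Equity=0
After txn 3: Equity=-414

Answer: 3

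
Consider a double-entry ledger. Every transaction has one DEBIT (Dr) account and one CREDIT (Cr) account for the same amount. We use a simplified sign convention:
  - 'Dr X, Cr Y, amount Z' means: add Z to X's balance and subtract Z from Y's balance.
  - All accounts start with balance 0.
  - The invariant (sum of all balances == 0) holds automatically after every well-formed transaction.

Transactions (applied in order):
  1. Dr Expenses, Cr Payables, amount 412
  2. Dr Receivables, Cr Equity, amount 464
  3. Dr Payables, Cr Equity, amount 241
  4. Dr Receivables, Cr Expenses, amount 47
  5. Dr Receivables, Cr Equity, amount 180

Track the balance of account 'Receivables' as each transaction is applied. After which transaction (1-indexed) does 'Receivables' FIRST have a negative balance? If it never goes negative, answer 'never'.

After txn 1: Receivables=0
After txn 2: Receivables=464
After txn 3: Receivables=464
After txn 4: Receivables=511
After txn 5: Receivables=691

Answer: never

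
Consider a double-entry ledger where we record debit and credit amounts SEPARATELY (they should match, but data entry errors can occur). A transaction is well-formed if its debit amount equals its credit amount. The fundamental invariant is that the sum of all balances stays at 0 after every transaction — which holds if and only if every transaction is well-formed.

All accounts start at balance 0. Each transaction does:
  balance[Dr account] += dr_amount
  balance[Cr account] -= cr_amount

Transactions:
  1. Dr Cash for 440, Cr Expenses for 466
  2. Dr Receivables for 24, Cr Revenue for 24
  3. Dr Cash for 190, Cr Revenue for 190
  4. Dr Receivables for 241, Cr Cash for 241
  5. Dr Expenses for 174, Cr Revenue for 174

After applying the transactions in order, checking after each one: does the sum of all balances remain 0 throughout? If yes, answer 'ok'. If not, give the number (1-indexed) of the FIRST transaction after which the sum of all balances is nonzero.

After txn 1: dr=440 cr=466 sum_balances=-26
After txn 2: dr=24 cr=24 sum_balances=-26
After txn 3: dr=190 cr=190 sum_balances=-26
After txn 4: dr=241 cr=241 sum_balances=-26
After txn 5: dr=174 cr=174 sum_balances=-26

Answer: 1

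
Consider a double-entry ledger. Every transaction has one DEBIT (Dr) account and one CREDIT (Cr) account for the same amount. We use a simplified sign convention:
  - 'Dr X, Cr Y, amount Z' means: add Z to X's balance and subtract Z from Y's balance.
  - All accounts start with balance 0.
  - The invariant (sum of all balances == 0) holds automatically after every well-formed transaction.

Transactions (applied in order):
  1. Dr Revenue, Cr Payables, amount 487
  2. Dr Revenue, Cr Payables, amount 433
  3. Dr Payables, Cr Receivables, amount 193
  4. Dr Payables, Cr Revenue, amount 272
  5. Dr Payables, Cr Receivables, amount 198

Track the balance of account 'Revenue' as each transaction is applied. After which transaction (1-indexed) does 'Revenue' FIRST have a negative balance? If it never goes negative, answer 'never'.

Answer: never

Derivation:
After txn 1: Revenue=487
After txn 2: Revenue=920
After txn 3: Revenue=920
After txn 4: Revenue=648
After txn 5: Revenue=648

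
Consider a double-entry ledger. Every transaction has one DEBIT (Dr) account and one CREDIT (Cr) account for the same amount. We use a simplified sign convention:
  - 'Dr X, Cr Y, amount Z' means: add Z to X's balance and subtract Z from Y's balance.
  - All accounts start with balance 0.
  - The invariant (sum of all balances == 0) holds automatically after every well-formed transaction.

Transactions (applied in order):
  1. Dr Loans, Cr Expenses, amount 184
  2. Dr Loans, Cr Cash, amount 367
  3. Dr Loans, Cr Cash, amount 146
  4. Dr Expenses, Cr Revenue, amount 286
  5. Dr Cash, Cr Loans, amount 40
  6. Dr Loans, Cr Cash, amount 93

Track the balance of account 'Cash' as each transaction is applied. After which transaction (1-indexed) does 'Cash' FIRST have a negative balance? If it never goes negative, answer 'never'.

After txn 1: Cash=0
After txn 2: Cash=-367

Answer: 2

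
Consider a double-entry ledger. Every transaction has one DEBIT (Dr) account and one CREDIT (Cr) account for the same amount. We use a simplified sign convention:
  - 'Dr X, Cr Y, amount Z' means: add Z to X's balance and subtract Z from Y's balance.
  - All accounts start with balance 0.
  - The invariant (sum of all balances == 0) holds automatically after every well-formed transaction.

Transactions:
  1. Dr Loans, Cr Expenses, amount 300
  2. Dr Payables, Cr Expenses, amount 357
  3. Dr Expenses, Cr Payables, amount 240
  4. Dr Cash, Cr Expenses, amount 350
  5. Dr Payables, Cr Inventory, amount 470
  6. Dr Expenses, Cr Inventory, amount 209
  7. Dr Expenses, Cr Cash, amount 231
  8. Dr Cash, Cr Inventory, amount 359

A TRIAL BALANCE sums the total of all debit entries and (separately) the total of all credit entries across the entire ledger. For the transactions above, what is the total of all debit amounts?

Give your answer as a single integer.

Answer: 2516

Derivation:
Txn 1: debit+=300
Txn 2: debit+=357
Txn 3: debit+=240
Txn 4: debit+=350
Txn 5: debit+=470
Txn 6: debit+=209
Txn 7: debit+=231
Txn 8: debit+=359
Total debits = 2516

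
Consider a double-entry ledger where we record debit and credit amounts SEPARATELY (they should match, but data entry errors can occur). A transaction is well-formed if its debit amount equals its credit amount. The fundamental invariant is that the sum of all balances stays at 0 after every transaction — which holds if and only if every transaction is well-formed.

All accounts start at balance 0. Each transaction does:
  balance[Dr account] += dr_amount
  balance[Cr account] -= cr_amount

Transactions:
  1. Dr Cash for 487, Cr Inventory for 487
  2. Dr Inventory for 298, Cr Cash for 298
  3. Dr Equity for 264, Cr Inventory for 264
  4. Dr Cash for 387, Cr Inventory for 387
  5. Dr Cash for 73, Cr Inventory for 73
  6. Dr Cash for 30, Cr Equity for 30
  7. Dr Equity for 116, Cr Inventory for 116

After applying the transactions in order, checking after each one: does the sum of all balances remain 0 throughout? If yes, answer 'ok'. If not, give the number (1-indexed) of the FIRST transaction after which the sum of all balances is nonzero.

Answer: ok

Derivation:
After txn 1: dr=487 cr=487 sum_balances=0
After txn 2: dr=298 cr=298 sum_balances=0
After txn 3: dr=264 cr=264 sum_balances=0
After txn 4: dr=387 cr=387 sum_balances=0
After txn 5: dr=73 cr=73 sum_balances=0
After txn 6: dr=30 cr=30 sum_balances=0
After txn 7: dr=116 cr=116 sum_balances=0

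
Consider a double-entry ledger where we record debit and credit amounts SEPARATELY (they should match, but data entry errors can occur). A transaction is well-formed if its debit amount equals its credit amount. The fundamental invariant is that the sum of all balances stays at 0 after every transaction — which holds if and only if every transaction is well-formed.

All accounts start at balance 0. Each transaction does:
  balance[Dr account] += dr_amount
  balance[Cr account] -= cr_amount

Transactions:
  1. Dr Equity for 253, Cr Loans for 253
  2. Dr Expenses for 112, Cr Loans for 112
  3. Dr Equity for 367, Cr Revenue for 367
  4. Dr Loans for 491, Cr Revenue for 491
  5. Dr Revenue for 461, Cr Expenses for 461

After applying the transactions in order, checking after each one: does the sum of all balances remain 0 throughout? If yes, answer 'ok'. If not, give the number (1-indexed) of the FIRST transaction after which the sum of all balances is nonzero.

After txn 1: dr=253 cr=253 sum_balances=0
After txn 2: dr=112 cr=112 sum_balances=0
After txn 3: dr=367 cr=367 sum_balances=0
After txn 4: dr=491 cr=491 sum_balances=0
After txn 5: dr=461 cr=461 sum_balances=0

Answer: ok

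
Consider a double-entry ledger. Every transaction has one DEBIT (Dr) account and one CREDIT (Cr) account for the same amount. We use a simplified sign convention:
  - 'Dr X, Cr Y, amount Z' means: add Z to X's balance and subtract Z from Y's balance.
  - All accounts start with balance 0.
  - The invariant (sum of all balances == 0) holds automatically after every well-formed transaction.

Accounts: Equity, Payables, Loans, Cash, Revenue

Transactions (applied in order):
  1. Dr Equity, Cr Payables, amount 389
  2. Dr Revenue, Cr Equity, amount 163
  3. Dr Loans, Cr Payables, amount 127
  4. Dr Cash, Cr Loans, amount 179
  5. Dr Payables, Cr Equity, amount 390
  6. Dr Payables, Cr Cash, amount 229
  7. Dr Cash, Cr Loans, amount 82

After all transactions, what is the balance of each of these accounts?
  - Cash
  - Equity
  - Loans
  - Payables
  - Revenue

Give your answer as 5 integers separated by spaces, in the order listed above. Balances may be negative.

Answer: 32 -164 -134 103 163

Derivation:
After txn 1 (Dr Equity, Cr Payables, amount 389): Equity=389 Payables=-389
After txn 2 (Dr Revenue, Cr Equity, amount 163): Equity=226 Payables=-389 Revenue=163
After txn 3 (Dr Loans, Cr Payables, amount 127): Equity=226 Loans=127 Payables=-516 Revenue=163
After txn 4 (Dr Cash, Cr Loans, amount 179): Cash=179 Equity=226 Loans=-52 Payables=-516 Revenue=163
After txn 5 (Dr Payables, Cr Equity, amount 390): Cash=179 Equity=-164 Loans=-52 Payables=-126 Revenue=163
After txn 6 (Dr Payables, Cr Cash, amount 229): Cash=-50 Equity=-164 Loans=-52 Payables=103 Revenue=163
After txn 7 (Dr Cash, Cr Loans, amount 82): Cash=32 Equity=-164 Loans=-134 Payables=103 Revenue=163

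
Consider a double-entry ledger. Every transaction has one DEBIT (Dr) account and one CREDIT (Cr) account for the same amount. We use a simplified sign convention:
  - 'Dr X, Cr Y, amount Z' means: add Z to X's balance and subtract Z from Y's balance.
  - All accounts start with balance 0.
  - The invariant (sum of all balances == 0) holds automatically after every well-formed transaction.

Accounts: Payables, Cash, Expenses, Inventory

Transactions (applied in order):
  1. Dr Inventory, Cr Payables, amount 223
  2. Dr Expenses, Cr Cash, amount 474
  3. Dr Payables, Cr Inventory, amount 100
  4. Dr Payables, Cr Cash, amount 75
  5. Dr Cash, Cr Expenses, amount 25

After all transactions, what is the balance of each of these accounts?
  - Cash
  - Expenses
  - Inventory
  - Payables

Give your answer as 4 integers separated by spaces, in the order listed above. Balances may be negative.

Answer: -524 449 123 -48

Derivation:
After txn 1 (Dr Inventory, Cr Payables, amount 223): Inventory=223 Payables=-223
After txn 2 (Dr Expenses, Cr Cash, amount 474): Cash=-474 Expenses=474 Inventory=223 Payables=-223
After txn 3 (Dr Payables, Cr Inventory, amount 100): Cash=-474 Expenses=474 Inventory=123 Payables=-123
After txn 4 (Dr Payables, Cr Cash, amount 75): Cash=-549 Expenses=474 Inventory=123 Payables=-48
After txn 5 (Dr Cash, Cr Expenses, amount 25): Cash=-524 Expenses=449 Inventory=123 Payables=-48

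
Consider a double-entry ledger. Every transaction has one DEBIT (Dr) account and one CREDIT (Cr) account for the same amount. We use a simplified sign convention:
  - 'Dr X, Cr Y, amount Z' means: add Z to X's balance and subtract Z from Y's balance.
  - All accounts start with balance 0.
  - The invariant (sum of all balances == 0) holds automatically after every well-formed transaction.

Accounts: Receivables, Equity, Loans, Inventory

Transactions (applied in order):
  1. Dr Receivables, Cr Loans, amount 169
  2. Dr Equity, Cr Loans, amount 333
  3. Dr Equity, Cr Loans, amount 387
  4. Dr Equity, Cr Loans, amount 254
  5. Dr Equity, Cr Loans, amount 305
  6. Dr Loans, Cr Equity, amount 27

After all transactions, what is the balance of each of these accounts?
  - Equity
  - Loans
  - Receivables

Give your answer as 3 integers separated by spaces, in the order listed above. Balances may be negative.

After txn 1 (Dr Receivables, Cr Loans, amount 169): Loans=-169 Receivables=169
After txn 2 (Dr Equity, Cr Loans, amount 333): Equity=333 Loans=-502 Receivables=169
After txn 3 (Dr Equity, Cr Loans, amount 387): Equity=720 Loans=-889 Receivables=169
After txn 4 (Dr Equity, Cr Loans, amount 254): Equity=974 Loans=-1143 Receivables=169
After txn 5 (Dr Equity, Cr Loans, amount 305): Equity=1279 Loans=-1448 Receivables=169
After txn 6 (Dr Loans, Cr Equity, amount 27): Equity=1252 Loans=-1421 Receivables=169

Answer: 1252 -1421 169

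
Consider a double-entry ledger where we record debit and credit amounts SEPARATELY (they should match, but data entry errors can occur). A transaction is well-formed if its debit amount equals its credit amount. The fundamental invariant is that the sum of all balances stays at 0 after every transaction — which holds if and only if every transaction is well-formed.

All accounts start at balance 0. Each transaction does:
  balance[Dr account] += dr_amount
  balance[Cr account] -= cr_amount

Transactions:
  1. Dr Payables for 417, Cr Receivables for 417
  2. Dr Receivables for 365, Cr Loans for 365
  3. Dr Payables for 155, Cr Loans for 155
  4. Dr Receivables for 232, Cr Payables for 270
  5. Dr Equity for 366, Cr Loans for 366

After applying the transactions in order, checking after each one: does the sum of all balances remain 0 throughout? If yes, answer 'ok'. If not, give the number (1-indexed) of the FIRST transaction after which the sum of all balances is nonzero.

Answer: 4

Derivation:
After txn 1: dr=417 cr=417 sum_balances=0
After txn 2: dr=365 cr=365 sum_balances=0
After txn 3: dr=155 cr=155 sum_balances=0
After txn 4: dr=232 cr=270 sum_balances=-38
After txn 5: dr=366 cr=366 sum_balances=-38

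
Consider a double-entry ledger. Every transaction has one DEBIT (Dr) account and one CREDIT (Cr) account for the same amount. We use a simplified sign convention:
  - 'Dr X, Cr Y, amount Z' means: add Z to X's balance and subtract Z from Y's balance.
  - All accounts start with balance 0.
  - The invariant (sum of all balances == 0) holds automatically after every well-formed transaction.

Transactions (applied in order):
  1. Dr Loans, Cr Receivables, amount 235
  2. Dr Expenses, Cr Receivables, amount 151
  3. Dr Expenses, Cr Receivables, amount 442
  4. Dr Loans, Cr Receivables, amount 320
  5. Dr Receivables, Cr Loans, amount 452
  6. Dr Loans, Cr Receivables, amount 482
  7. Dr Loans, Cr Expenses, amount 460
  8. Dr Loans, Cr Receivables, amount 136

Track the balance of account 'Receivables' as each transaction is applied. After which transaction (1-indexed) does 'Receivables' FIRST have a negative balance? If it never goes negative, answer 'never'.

After txn 1: Receivables=-235

Answer: 1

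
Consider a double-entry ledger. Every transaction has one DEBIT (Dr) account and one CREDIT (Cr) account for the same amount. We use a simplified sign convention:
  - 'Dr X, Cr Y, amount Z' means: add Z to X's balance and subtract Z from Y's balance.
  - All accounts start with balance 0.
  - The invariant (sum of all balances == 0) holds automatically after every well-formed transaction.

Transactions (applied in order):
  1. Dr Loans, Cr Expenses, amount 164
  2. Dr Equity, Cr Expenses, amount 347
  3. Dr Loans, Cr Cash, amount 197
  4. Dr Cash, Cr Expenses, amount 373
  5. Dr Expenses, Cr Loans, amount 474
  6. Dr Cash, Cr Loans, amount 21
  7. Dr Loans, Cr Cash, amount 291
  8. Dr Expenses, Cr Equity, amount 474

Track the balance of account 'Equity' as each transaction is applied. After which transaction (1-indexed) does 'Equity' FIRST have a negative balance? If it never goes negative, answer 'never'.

After txn 1: Equity=0
After txn 2: Equity=347
After txn 3: Equity=347
After txn 4: Equity=347
After txn 5: Equity=347
After txn 6: Equity=347
After txn 7: Equity=347
After txn 8: Equity=-127

Answer: 8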